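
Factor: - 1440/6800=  - 18/85 = - 2^1*3^2 * 5^( - 1)*17^( - 1) 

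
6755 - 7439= -684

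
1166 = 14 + 1152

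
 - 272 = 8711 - 8983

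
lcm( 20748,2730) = 103740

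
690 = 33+657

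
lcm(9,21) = 63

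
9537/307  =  31+20/307= 31.07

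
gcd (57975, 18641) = 1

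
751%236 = 43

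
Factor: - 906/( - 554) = 3^1*151^1*277^(-1) = 453/277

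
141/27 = 47/9 = 5.22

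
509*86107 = 43828463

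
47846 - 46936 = 910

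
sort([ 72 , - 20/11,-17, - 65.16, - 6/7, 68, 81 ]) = [ - 65.16 ,- 17,  -  20/11 , - 6/7,68, 72, 81]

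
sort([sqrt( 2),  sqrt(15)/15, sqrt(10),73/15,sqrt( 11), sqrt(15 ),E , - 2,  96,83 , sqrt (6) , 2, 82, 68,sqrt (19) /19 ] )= [ - 2,sqrt( 19 )/19,sqrt( 15)/15,  sqrt( 2 ),2,sqrt( 6 ) , E,  sqrt( 10) , sqrt(11 ), sqrt( 15),73/15, 68,82,83,96 ] 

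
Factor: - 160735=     -  5^1 * 17^1*31^1*61^1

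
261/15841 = 261/15841 = 0.02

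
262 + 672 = 934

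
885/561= 295/187 = 1.58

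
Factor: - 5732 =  - 2^2*1433^1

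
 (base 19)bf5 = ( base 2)1000010100101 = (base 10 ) 4261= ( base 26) 67n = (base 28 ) 5C5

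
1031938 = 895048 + 136890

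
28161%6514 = 2105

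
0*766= 0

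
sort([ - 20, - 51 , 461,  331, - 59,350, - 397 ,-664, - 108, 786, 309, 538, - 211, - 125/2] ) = [ - 664, - 397, - 211 ,-108,-125/2, - 59, - 51, - 20, 309, 331, 350, 461, 538,786 ] 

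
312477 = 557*561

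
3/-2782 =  - 1 + 2779/2782 = -0.00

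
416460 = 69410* 6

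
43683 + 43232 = 86915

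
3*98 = 294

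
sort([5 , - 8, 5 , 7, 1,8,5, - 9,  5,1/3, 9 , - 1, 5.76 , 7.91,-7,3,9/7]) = [ - 9  ,-8, - 7, - 1, 1/3 , 1,9/7,3,  5,5 , 5 , 5, 5.76, 7, 7.91, 8, 9 ]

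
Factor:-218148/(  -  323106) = 2^1 * 53^1 *157^( - 1) = 106/157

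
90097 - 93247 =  - 3150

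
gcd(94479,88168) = 1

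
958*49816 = 47723728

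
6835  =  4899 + 1936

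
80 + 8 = 88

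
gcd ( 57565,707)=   1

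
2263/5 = 452  +  3/5 = 452.60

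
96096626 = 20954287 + 75142339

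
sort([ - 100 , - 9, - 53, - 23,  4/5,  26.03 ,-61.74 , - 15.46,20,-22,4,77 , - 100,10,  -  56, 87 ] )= [ - 100, - 100,  -  61.74, - 56, - 53, - 23, - 22 , - 15.46,-9,4/5 , 4 , 10,20, 26.03,77,87 ] 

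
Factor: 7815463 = 7815463^1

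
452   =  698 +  - 246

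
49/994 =7/142 = 0.05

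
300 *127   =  38100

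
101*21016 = 2122616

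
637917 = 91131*7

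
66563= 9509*7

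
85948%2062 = 1406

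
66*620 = 40920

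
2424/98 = 24 + 36/49 =24.73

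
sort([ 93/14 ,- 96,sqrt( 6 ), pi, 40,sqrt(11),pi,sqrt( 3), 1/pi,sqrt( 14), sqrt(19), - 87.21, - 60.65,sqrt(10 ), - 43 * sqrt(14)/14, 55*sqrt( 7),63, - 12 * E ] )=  [ - 96, - 87.21, - 60.65 ,- 12 * E, - 43*sqrt(14) /14,1/pi, sqrt(3 ), sqrt(6), pi,  pi,sqrt(10 ), sqrt( 11),sqrt(14 ), sqrt( 19), 93/14,  40,63,55 * sqrt(7 )]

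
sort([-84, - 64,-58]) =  [ - 84, - 64, - 58] 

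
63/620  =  63/620 = 0.10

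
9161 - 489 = 8672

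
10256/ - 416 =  - 25+9/26= -24.65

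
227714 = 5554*41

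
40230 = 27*1490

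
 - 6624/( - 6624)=1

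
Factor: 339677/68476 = 2^( - 2)* 13^1*19^( - 1 )*29^1 = 377/76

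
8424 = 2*4212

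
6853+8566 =15419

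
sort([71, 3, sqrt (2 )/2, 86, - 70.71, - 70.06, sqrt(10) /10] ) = [ - 70.71,  -  70.06,sqrt ( 10)/10 , sqrt(2)/2,3,71,  86 ] 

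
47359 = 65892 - 18533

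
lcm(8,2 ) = 8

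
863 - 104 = 759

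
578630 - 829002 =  - 250372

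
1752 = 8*219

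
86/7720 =43/3860 = 0.01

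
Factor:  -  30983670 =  - 2^1*3^2*5^1 * 344263^1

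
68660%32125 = 4410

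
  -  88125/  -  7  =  88125/7 = 12589.29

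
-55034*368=- 20252512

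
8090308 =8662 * 934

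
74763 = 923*81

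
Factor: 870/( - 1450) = - 3^1*5^(-1 ) = - 3/5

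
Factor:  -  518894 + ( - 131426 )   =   - 2^4*5^1 * 11^1 *739^1  =  -650320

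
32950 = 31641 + 1309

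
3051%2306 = 745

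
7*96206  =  673442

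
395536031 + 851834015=1247370046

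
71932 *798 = 57401736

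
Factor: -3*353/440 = -2^(  -  3)*3^1*5^( - 1)*11^(- 1)*353^1 = - 1059/440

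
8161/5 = 8161/5=1632.20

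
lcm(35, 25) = 175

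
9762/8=1220 + 1/4 = 1220.25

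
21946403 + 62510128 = 84456531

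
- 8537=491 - 9028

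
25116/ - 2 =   -  12558 + 0/1 = - 12558.00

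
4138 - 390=3748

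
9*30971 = 278739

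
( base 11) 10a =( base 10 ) 131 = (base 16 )83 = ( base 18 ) 75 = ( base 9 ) 155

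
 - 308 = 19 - 327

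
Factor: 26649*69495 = 3^5*5^1 *7^1*41^1 * 47^1* 113^1  =  1851972255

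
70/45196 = 35/22598 = 0.00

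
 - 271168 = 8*( - 33896)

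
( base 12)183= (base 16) F3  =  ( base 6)1043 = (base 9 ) 300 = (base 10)243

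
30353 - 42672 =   -  12319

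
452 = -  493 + 945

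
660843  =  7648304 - 6987461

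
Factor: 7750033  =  101^1 * 76733^1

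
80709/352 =229 + 101/352 = 229.29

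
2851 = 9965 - 7114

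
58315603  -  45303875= 13011728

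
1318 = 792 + 526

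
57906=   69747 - 11841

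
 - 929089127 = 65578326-994667453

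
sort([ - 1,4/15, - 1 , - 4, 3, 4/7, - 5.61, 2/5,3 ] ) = [ - 5.61 , - 4, - 1, - 1 , 4/15,2/5,4/7,3, 3] 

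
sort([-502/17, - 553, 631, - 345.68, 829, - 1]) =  [-553, - 345.68, - 502/17, - 1, 631, 829]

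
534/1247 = 534/1247 =0.43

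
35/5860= 7/1172 = 0.01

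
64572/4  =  16143 = 16143.00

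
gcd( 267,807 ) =3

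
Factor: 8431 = 8431^1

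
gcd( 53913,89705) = 1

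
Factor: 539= 7^2*11^1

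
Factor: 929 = 929^1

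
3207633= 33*97201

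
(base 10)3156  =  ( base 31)38P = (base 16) c54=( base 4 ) 301110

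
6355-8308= - 1953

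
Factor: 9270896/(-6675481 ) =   -  2^4*29^(  -  1)*71^1*8161^1*230189^( - 1 ) 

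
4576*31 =141856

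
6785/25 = 1357/5 = 271.40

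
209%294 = 209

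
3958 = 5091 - 1133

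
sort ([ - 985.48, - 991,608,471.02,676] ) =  [-991,- 985.48,471.02, 608,676]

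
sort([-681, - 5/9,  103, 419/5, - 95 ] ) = [ - 681, - 95, - 5/9, 419/5,103] 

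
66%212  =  66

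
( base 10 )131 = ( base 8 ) 203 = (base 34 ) 3T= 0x83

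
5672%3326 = 2346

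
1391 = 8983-7592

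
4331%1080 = 11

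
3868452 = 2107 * 1836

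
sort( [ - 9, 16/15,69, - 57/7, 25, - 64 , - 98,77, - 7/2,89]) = [-98, - 64, - 9, - 57/7, - 7/2, 16/15 , 25,  69, 77, 89 ]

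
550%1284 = 550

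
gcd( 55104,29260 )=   28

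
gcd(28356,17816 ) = 68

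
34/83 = 34/83 = 0.41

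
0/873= 0 = 0.00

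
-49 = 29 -78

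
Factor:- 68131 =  - 7^1*9733^1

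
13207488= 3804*3472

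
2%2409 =2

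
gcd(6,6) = 6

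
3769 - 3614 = 155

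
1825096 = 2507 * 728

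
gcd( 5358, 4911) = 3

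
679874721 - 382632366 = 297242355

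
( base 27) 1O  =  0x33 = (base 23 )25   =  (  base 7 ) 102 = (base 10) 51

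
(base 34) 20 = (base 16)44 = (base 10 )68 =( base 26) 2g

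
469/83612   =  469/83612 = 0.01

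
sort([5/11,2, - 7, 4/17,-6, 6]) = [ - 7, - 6, 4/17, 5/11,  2,6]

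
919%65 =9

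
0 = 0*423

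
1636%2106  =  1636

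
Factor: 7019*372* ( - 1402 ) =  - 3660717336 = - 2^3 * 3^1*31^1*701^1*7019^1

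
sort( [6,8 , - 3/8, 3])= [ - 3/8, 3,6, 8]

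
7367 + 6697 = 14064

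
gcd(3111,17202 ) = 183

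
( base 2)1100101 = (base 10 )101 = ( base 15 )6b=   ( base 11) 92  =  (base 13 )7A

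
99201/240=33067/80= 413.34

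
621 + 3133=3754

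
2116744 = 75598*28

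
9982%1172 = 606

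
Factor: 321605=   5^1*131^1*491^1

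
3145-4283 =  - 1138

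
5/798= 5/798 = 0.01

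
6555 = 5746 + 809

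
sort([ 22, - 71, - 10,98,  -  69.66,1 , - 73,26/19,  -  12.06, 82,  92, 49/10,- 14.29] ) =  [ - 73, - 71, - 69.66, - 14.29,  -  12.06,-10,1 , 26/19,49/10, 22, 82,92, 98 ] 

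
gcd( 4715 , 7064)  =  1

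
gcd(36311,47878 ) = 1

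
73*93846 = 6850758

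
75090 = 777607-702517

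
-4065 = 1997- 6062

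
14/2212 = 1/158 =0.01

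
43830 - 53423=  - 9593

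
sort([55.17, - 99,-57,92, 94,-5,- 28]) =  [ - 99, - 57, - 28, - 5, 55.17, 92,94] 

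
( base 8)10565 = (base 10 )4469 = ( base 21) A2H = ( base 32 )4BL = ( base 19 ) C74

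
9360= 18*520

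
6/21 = 2/7 = 0.29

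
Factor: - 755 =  - 5^1*151^1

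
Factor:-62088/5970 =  - 52/5 = - 2^2*5^(- 1)*13^1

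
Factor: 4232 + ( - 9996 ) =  - 5764 = - 2^2*11^1*  131^1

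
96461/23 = 4193+22/23 = 4193.96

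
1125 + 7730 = 8855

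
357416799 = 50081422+307335377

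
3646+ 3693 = 7339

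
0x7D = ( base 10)125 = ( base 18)6h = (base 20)65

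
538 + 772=1310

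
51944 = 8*6493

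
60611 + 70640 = 131251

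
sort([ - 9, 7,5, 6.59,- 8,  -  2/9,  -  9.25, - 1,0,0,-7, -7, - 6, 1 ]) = [ - 9.25,-9,- 8, - 7, - 7 ,-6,  -  1, -2/9,0,0,1,5, 6.59, 7]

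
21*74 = 1554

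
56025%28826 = 27199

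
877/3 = 292 + 1/3 = 292.33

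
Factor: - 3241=-7^1*463^1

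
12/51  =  4/17=0.24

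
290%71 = 6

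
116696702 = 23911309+92785393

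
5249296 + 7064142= 12313438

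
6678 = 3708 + 2970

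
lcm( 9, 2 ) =18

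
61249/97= 631 + 42/97= 631.43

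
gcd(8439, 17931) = 3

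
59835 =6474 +53361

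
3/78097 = 3/78097= 0.00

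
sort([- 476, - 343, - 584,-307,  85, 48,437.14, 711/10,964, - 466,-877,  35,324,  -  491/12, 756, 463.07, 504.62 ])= [ - 877,-584, - 476,-466,-343, - 307,-491/12, 35, 48,711/10, 85,  324, 437.14, 463.07,504.62, 756, 964]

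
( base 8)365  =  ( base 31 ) 7S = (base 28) 8l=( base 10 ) 245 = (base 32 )7L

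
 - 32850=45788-78638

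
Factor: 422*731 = 2^1* 17^1*43^1*211^1 = 308482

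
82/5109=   82/5109 = 0.02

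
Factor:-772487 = - 59^1*13093^1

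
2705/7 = 2705/7   =  386.43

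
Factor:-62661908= - 2^2*1889^1 *8293^1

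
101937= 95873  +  6064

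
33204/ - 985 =-34 + 286/985 = - 33.71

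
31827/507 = 10609/169  =  62.78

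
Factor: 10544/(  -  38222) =-8/29 = -2^3*29^( - 1)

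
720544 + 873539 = 1594083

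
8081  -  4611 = 3470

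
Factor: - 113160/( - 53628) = 2^1*5^1*23^1*109^( - 1 ) = 230/109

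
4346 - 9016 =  - 4670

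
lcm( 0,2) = 0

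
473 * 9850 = 4659050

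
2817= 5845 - 3028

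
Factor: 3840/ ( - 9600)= - 2^1*5^( - 1 ) = - 2/5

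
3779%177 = 62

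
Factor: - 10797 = -3^1*59^1*61^1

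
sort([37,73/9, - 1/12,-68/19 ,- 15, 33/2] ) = [  -  15, - 68/19, - 1/12,  73/9 , 33/2,37 ]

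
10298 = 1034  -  -9264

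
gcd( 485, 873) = 97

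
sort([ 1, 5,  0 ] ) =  [ 0,  1,5 ] 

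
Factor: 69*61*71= 298839 = 3^1 *23^1*61^1*71^1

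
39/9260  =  39/9260 = 0.00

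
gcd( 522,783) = 261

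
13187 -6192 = 6995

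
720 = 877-157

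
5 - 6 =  - 1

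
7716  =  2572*3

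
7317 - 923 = 6394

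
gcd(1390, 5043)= 1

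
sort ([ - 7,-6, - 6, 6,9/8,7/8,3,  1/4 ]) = [- 7,-6,-6, 1/4,7/8,9/8,3,6] 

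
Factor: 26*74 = 1924 =2^2*13^1*37^1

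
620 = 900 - 280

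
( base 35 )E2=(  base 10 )492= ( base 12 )350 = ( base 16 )1EC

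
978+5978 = 6956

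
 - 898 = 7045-7943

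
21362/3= 21362/3 =7120.67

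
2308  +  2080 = 4388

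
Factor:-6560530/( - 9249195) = 2^1  *3^( - 1 )*31^1*109^ (  -  1)*5657^( - 1)*21163^1= 1312106/1849839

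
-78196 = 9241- 87437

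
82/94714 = 41/47357 = 0.00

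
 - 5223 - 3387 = - 8610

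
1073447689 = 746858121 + 326589568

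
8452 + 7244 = 15696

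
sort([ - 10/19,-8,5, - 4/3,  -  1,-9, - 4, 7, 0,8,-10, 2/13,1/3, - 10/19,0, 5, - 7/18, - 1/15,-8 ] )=[-10, - 9 ,-8, - 8, - 4,  -  4/3, - 1, - 10/19,  -  10/19,  -  7/18, - 1/15,  0,0, 2/13,1/3,5,5, 7 , 8]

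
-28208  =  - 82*344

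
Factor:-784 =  - 2^4 * 7^2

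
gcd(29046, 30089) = 1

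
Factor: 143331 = 3^1 *47777^1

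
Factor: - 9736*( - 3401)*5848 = 2^6*17^1 * 19^1 * 43^1 * 179^1*1217^1 = 193639771328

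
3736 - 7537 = - 3801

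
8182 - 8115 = 67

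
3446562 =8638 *399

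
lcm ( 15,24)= 120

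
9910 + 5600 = 15510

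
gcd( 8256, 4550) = 2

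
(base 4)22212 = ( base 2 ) 1010100110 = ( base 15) 303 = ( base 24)146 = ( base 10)678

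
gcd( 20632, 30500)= 4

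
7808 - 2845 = 4963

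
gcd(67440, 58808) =8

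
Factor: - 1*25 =- 25 = - 5^2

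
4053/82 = 4053/82 = 49.43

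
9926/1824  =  4963/912 =5.44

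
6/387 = 2/129=0.02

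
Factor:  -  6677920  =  -2^5*5^1*41737^1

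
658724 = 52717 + 606007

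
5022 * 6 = 30132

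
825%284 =257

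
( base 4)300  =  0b110000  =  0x30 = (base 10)48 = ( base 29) 1j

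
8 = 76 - 68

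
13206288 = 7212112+5994176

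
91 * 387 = 35217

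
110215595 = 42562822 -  - 67652773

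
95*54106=5140070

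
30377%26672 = 3705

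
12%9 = 3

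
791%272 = 247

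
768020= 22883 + 745137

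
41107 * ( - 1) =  - 41107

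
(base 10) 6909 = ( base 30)7k9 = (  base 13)31b6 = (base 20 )H59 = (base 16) 1AFD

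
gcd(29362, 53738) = 554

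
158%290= 158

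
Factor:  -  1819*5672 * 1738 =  - 17931585584 = -  2^4*11^1*17^1*79^1 * 107^1*709^1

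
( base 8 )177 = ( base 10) 127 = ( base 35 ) 3M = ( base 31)43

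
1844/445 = 4 + 64/445 = 4.14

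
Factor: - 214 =-2^1 *107^1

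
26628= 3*8876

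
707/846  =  707/846 = 0.84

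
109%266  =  109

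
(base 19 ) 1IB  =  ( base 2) 1011001010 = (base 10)714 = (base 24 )15I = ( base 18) 23C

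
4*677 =2708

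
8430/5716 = 1+ 1357/2858 =1.47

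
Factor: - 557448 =-2^3 * 3^1*23227^1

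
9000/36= 250 = 250.00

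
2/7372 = 1/3686=   0.00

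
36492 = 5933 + 30559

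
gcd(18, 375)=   3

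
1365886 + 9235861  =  10601747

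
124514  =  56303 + 68211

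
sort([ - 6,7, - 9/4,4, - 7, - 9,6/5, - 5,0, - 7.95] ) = [ - 9, - 7.95, - 7, - 6, - 5, - 9/4,0, 6/5,4,7 ] 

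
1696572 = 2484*683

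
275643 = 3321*83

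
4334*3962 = 17171308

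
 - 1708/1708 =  - 1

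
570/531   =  1 + 13/177 = 1.07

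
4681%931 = 26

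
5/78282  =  5/78282 = 0.00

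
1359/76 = 17 + 67/76= 17.88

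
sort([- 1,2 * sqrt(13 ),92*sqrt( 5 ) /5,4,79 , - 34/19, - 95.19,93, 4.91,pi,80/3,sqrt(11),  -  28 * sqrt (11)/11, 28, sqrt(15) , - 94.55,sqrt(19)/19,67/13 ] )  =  [ - 95.19, - 94.55, - 28*sqrt(11 ) /11, - 34/19, - 1, sqrt( 19 )/19  ,  pi,sqrt(11), sqrt (15),4,4.91, 67/13,2*sqrt(13), 80/3,28,92*sqrt(5)/5,  79, 93 ]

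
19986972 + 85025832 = 105012804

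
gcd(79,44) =1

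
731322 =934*783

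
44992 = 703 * 64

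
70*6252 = 437640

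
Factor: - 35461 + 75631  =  2^1* 3^1*5^1*13^1*103^1 = 40170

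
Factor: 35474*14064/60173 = 498906336/60173 = 2^5*3^1*19^( - 1 )*293^1*3167^( - 1)*17737^1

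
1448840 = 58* 24980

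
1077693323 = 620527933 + 457165390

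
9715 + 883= 10598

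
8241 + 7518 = 15759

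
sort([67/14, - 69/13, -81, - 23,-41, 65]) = [ - 81,  -  41, -23,-69/13,67/14,65]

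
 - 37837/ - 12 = 3153+ 1/12 = 3153.08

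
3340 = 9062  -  5722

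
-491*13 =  - 6383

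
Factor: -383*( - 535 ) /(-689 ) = - 204905/689 = -5^1*13^( - 1 )*53^ ( - 1 )*107^1*383^1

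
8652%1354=528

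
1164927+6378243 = 7543170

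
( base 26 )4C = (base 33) 3h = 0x74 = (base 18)68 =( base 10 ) 116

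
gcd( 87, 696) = 87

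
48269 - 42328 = 5941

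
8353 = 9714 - 1361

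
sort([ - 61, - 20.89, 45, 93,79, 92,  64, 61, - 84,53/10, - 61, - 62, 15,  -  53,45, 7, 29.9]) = [-84, - 62, - 61 ,  -  61, - 53,- 20.89,53/10,7,15, 29.9,45,45, 61 , 64, 79 , 92, 93 ]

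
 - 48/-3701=48/3701 = 0.01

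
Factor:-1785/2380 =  - 2^ ( - 2)*3^1 = -3/4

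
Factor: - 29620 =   -  2^2*5^1*1481^1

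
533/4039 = 533/4039 = 0.13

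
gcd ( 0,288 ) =288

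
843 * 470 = 396210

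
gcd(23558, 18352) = 2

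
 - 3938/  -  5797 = 358/527= 0.68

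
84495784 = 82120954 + 2374830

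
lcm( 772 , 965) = 3860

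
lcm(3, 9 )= 9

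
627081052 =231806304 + 395274748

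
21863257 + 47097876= 68961133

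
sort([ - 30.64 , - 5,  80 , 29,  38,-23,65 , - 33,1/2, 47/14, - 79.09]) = [-79.09,- 33,-30.64,-23,  -  5, 1/2, 47/14,29, 38, 65,80]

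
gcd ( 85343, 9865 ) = 1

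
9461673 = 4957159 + 4504514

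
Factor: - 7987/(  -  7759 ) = 7^2 * 163^1 * 7759^( - 1)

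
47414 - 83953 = -36539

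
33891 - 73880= - 39989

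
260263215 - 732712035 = -472448820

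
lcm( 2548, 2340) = 114660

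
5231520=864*6055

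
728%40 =8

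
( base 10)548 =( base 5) 4143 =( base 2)1000100100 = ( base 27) K8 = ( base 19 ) 19g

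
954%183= 39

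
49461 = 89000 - 39539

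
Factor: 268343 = 268343^1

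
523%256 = 11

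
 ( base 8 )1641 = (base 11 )775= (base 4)32201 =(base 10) 929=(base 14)4A5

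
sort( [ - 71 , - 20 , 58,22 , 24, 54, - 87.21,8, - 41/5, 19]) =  [ - 87.21, - 71, - 20,- 41/5, 8, 19,22,24,54,58 ]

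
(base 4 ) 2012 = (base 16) 86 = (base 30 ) 4e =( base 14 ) 98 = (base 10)134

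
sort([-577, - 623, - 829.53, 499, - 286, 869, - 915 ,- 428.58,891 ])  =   [ - 915,  -  829.53, - 623 , - 577, - 428.58 , - 286, 499,869,891 ]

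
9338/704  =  4669/352 =13.26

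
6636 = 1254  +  5382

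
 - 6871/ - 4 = 1717 +3/4 = 1717.75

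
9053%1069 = 501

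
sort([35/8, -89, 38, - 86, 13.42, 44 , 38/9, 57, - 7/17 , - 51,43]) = [ - 89, - 86, - 51, - 7/17, 38/9,  35/8, 13.42, 38,43, 44,57]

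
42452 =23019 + 19433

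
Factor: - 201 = -3^1*67^1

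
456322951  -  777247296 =-320924345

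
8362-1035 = 7327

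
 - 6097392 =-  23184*263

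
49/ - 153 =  - 49/153 = - 0.32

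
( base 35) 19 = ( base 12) 38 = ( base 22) 20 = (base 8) 54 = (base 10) 44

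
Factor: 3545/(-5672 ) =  - 2^(  -  3)* 5^1 = -  5/8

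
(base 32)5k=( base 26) 6O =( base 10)180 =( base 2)10110100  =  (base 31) 5p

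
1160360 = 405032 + 755328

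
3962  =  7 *566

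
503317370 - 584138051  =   - 80820681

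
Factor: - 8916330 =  - 2^1*3^1*5^1 * 17^1*17483^1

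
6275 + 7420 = 13695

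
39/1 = 39 = 39.00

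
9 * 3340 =30060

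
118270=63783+54487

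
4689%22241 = 4689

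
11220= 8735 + 2485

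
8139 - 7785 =354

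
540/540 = 1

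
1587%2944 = 1587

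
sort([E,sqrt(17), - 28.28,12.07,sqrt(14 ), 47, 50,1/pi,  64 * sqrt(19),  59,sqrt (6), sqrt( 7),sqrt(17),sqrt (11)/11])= [ - 28.28,sqrt(11)/11, 1/pi , sqrt(6), sqrt(7 ),E , sqrt(14 ),  sqrt (17), sqrt( 17),12.07 , 47,50,59  ,  64*sqrt(19 ) ] 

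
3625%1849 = 1776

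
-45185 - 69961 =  - 115146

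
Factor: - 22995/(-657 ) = 5^1*7^1   =  35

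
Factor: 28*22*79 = 2^3*7^1*11^1*79^1   =  48664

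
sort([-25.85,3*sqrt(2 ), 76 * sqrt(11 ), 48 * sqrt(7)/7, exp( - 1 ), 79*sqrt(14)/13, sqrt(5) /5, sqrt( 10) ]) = [-25.85, exp(  -  1 ), sqrt ( 5)/5, sqrt (10 ), 3 * sqrt( 2), 48 * sqrt(7) /7, 79 * sqrt (14)/13, 76 * sqrt( 11 ) ] 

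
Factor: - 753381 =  - 3^4 *71^1*131^1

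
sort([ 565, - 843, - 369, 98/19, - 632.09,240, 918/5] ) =[ - 843, - 632.09, - 369, 98/19, 918/5, 240, 565 ]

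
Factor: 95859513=3^2*43^1*67^1*3697^1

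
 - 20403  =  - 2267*9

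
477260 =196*2435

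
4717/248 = 4717/248  =  19.02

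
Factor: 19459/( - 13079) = - 61/41 = - 41^( - 1)*61^1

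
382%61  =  16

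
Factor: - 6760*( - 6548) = 2^5 * 5^1 * 13^2*1637^1  =  44264480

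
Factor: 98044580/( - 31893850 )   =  - 2^1 * 5^ ( - 1 )*61^( - 1 )*83^1*10457^(-1) * 59063^1 = - 9804458/3189385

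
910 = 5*182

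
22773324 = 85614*266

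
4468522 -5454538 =  -  986016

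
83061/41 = 2025 + 36/41= 2025.88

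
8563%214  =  3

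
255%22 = 13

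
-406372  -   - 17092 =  - 389280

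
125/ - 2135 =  - 25/427 =- 0.06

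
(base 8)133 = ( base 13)70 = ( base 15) 61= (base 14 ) 67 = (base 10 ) 91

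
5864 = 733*8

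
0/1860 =0 =0.00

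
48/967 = 48/967 = 0.05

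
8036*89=715204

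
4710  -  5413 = -703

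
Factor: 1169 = 7^1*167^1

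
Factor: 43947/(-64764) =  - 2^( - 2)*7^(-1 )*19^1 = - 19/28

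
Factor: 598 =2^1 *13^1*23^1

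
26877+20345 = 47222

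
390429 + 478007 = 868436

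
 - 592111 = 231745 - 823856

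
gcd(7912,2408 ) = 344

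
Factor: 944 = 2^4*59^1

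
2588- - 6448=9036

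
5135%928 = 495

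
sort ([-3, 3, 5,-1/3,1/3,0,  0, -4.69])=[ - 4.69,-3, - 1/3, 0 , 0, 1/3,3, 5]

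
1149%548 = 53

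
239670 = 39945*6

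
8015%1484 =595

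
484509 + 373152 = 857661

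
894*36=32184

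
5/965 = 1/193 = 0.01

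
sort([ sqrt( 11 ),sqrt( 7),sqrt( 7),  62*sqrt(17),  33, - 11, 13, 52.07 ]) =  [ - 11,  sqrt(7 ),sqrt (7 ) , sqrt(11),13,33, 52.07,62*sqrt (17 )]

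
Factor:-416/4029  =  - 2^5 * 3^(-1)*13^1*17^( - 1)*79^ ( - 1) 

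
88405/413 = 214+ 23/413 = 214.06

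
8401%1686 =1657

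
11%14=11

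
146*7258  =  1059668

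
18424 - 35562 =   -  17138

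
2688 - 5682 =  - 2994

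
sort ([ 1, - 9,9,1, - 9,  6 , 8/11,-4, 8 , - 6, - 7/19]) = [ - 9, - 9,-6,- 4  ,- 7/19, 8/11, 1, 1,6 , 8, 9]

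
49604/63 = 787  +  23/63 = 787.37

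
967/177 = 5 + 82/177  =  5.46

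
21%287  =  21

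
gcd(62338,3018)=2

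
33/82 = 33/82=0.40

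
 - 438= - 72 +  - 366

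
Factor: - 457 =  - 457^1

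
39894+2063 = 41957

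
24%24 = 0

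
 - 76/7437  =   -76/7437= - 0.01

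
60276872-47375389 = 12901483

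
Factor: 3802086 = 2^1*3^3*181^1*389^1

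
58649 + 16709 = 75358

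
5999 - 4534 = 1465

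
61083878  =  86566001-25482123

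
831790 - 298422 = 533368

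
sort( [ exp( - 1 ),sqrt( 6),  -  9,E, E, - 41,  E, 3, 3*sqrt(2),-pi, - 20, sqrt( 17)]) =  [ - 41, - 20, - 9, - pi, exp(-1), sqrt(6 ), E, E, E,  3, sqrt(17), 3*sqrt( 2)]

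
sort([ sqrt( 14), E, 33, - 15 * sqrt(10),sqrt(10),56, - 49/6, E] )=[ - 15*sqrt( 10) ,  -  49/6, E,E,sqrt( 10), sqrt(14) , 33,56 ]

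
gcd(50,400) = 50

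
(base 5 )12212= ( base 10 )932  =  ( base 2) 1110100100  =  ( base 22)1K8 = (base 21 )228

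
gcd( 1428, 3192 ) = 84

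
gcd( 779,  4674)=779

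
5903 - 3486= 2417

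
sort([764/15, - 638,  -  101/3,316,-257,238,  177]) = [ - 638, - 257, - 101/3,764/15,177,  238,316]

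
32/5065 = 32/5065 =0.01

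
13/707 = 13/707=0.02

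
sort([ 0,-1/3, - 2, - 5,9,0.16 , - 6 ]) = [ -6, - 5,- 2, - 1/3,0 , 0.16, 9]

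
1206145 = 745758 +460387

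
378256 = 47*8048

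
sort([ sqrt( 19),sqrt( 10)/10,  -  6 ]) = [ -6, sqrt(10)/10, sqrt(19 )]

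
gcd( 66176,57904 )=8272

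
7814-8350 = -536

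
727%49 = 41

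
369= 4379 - 4010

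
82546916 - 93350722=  - 10803806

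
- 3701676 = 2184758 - 5886434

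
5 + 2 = 7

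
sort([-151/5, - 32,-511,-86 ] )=[ - 511,-86, - 32,-151/5 ] 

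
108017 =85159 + 22858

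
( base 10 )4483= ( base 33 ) 43S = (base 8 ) 10603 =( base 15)14DD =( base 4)1012003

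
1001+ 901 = 1902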